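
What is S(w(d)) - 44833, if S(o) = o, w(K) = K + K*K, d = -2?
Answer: -44831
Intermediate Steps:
w(K) = K + K²
S(w(d)) - 44833 = -2*(1 - 2) - 44833 = -2*(-1) - 44833 = 2 - 44833 = -44831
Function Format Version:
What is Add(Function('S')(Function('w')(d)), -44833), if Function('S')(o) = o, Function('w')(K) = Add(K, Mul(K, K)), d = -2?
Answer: -44831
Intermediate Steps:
Function('w')(K) = Add(K, Pow(K, 2))
Add(Function('S')(Function('w')(d)), -44833) = Add(Mul(-2, Add(1, -2)), -44833) = Add(Mul(-2, -1), -44833) = Add(2, -44833) = -44831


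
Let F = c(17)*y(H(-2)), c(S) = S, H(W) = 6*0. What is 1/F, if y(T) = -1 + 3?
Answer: 1/34 ≈ 0.029412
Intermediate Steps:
H(W) = 0
y(T) = 2
F = 34 (F = 17*2 = 34)
1/F = 1/34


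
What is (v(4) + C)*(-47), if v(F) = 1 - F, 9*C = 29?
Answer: -94/9 ≈ -10.444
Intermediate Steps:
C = 29/9 (C = (1/9)*29 = 29/9 ≈ 3.2222)
(v(4) + C)*(-47) = ((1 - 1*4) + 29/9)*(-47) = ((1 - 4) + 29/9)*(-47) = (-3 + 29/9)*(-47) = (2/9)*(-47) = -94/9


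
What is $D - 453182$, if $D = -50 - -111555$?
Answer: $-341677$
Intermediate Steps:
$D = 111505$ ($D = -50 + 111555 = 111505$)
$D - 453182 = 111505 - 453182 = -341677$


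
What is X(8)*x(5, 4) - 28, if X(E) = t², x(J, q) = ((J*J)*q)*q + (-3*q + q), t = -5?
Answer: 9772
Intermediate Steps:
x(J, q) = -2*q + J²*q² (x(J, q) = (J²*q)*q - 2*q = (q*J²)*q - 2*q = J²*q² - 2*q = -2*q + J²*q²)
X(E) = 25 (X(E) = (-5)² = 25)
X(8)*x(5, 4) - 28 = 25*(4*(-2 + 4*5²)) - 28 = 25*(4*(-2 + 4*25)) - 28 = 25*(4*(-2 + 100)) - 28 = 25*(4*98) - 28 = 25*392 - 28 = 9800 - 28 = 9772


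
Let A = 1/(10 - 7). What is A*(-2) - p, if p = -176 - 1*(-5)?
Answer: 511/3 ≈ 170.33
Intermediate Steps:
p = -171 (p = -176 + 5 = -171)
A = 1/3 ≈ 0.33333
A*(-2) - p = (1/3)*(-2) - 1*(-171) = -2/3 + 171 = 511/3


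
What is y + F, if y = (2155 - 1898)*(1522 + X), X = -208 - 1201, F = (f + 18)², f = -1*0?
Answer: 29365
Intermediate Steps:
f = 0
F = 324 (F = (0 + 18)² = 18² = 324)
X = -1409
y = 29041 (y = (2155 - 1898)*(1522 - 1409) = 257*113 = 29041)
y + F = 29041 + 324 = 29365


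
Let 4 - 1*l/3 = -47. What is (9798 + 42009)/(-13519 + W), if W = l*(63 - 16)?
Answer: -7401/904 ≈ -8.1870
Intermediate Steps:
l = 153 (l = 12 - 3*(-47) = 12 + 141 = 153)
W = 7191 (W = 153*(63 - 16) = 153*47 = 7191)
(9798 + 42009)/(-13519 + W) = (9798 + 42009)/(-13519 + 7191) = 51807/(-6328) = 51807*(-1/6328) = -7401/904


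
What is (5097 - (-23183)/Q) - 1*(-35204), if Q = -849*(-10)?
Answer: 342178673/8490 ≈ 40304.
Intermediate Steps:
Q = 8490
(5097 - (-23183)/Q) - 1*(-35204) = (5097 - (-23183)/8490) - 1*(-35204) = (5097 - (-23183)/8490) + 35204 = (5097 - 1*(-23183/8490)) + 35204 = (5097 + 23183/8490) + 35204 = 43296713/8490 + 35204 = 342178673/8490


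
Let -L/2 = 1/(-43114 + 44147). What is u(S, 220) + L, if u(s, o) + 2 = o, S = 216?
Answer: 225192/1033 ≈ 218.00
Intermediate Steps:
u(s, o) = -2 + o
L = -2/1033 (L = -2/(-43114 + 44147) = -2/1033 ≈ -0.0019361)
u(S, 220) + L = (-2 + 220) - 2/1033 = 218 - 2/1033 = 225192/1033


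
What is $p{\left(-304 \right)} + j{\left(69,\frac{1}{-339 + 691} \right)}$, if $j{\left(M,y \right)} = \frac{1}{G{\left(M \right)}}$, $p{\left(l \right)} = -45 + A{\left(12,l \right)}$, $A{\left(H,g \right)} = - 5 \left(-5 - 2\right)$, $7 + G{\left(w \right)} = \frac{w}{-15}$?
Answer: $- \frac{585}{58} \approx -10.086$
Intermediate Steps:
$G{\left(w \right)} = -7 - \frac{w}{15}$ ($G{\left(w \right)} = -7 + \frac{w}{-15} = -7 + w \left(- \frac{1}{15}\right) = -7 - \frac{w}{15}$)
$A{\left(H,g \right)} = 35$ ($A{\left(H,g \right)} = \left(-5\right) \left(-7\right) = 35$)
$p{\left(l \right)} = -10$ ($p{\left(l \right)} = -45 + 35 = -10$)
$j{\left(M,y \right)} = \frac{1}{-7 - \frac{M}{15}}$
$p{\left(-304 \right)} + j{\left(69,\frac{1}{-339 + 691} \right)} = -10 - \frac{15}{105 + 69} = -10 - \frac{15}{174} = -10 - \frac{5}{58} = - \frac{585}{58}$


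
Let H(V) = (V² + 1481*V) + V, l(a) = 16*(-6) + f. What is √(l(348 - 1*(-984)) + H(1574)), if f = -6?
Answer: √4810042 ≈ 2193.2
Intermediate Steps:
l(a) = -102 (l(a) = 16*(-6) - 6 = -96 - 6 = -102)
H(V) = V² + 1482*V
√(l(348 - 1*(-984)) + H(1574)) = √(-102 + 1574*(1482 + 1574)) = √(-102 + 1574*3056) = √(-102 + 4810144) = √4810042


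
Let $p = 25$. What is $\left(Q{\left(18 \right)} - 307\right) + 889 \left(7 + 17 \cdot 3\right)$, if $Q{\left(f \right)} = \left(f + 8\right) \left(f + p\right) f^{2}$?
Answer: $413487$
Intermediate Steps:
$Q{\left(f \right)} = f^{2} \left(8 + f\right) \left(25 + f\right)$ ($Q{\left(f \right)} = \left(f + 8\right) \left(f + 25\right) f^{2} = \left(8 + f\right) \left(25 + f\right) f^{2} = f^{2} \left(8 + f\right) \left(25 + f\right)$)
$\left(Q{\left(18 \right)} - 307\right) + 889 \left(7 + 17 \cdot 3\right) = \left(18^{2} \left(200 + 18^{2} + 33 \cdot 18\right) - 307\right) + 889 \left(7 + 17 \cdot 3\right) = \left(324 \left(200 + 324 + 594\right) - 307\right) + 889 \left(7 + 51\right) = \left(324 \cdot 1118 - 307\right) + 889 \cdot 58 = \left(362232 - 307\right) + 51562 = 361925 + 51562 = 413487$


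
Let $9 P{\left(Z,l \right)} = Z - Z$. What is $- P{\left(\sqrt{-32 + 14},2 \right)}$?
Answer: $0$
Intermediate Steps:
$P{\left(Z,l \right)} = 0$ ($P{\left(Z,l \right)} = \frac{Z - Z}{9} = \frac{1}{9} \cdot 0 = 0$)
$- P{\left(\sqrt{-32 + 14},2 \right)} = \left(-1\right) 0 = 0$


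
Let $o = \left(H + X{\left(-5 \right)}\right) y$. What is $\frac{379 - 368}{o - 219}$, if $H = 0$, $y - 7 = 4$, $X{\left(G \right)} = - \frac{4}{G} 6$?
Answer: $- \frac{55}{831} \approx -0.066185$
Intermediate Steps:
$X{\left(G \right)} = - \frac{24}{G}$
$y = 11$ ($y = 7 + 4 = 11$)
$o = \frac{264}{5}$ ($o = \left(0 - \frac{24}{-5}\right) 11 = \left(0 - - \frac{24}{5}\right) 11 = \left(0 + \frac{24}{5}\right) 11 = \frac{24}{5} \cdot 11 = \frac{264}{5} \approx 52.8$)
$\frac{379 - 368}{o - 219} = \frac{379 - 368}{\frac{264}{5} - 219} = \frac{11}{- \frac{831}{5}} = 11 \left(- \frac{5}{831}\right) = - \frac{55}{831}$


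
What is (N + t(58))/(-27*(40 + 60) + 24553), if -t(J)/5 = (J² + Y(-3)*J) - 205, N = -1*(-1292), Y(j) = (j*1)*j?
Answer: -17113/21853 ≈ -0.78310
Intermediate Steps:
Y(j) = j² (Y(j) = j*j = j²)
N = 1292
t(J) = 1025 - 45*J - 5*J² (t(J) = -5*((J² + (-3)²*J) - 205) = -5*((J² + 9*J) - 205) = -5*(-205 + J² + 9*J) = 1025 - 45*J - 5*J²)
(N + t(58))/(-27*(40 + 60) + 24553) = (1292 + (1025 - 45*58 - 5*58²))/(-27*(40 + 60) + 24553) = (1292 + (1025 - 2610 - 5*3364))/(-27*100 + 24553) = (1292 + (1025 - 2610 - 16820))/(-2700 + 24553) = (1292 - 18405)/21853 = -17113*1/21853 = -17113/21853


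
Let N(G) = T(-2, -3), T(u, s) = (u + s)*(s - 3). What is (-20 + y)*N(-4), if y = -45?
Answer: -1950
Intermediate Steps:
T(u, s) = (-3 + s)*(s + u) (T(u, s) = (s + u)*(-3 + s) = (-3 + s)*(s + u))
N(G) = 30 (N(G) = (-3)**2 - 3*(-3) - 3*(-2) - 3*(-2) = 9 + 9 + 6 + 6 = 30)
(-20 + y)*N(-4) = (-20 - 45)*30 = -65*30 = -1950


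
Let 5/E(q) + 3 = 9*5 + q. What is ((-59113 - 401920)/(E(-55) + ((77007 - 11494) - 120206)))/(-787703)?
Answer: -5993429/560067860842 ≈ -1.0701e-5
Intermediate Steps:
E(q) = 5/(42 + q) (E(q) = 5/(-3 + (9*5 + q)) = 5/(-3 + (45 + q)) = 5/(42 + q))
((-59113 - 401920)/(E(-55) + ((77007 - 11494) - 120206)))/(-787703) = ((-59113 - 401920)/(5/(42 - 55) + ((77007 - 11494) - 120206)))/(-787703) = -461033/(5/(-13) + (65513 - 120206))*(-1/787703) = -461033/(5*(-1/13) - 54693)*(-1/787703) = -461033/(-5/13 - 54693)*(-1/787703) = -461033/(-711014/13)*(-1/787703) = -461033*(-13/711014)*(-1/787703) = (5993429/711014)*(-1/787703) = -5993429/560067860842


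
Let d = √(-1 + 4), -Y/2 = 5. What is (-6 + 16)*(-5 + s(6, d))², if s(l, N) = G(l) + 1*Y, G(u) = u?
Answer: 810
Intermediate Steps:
Y = -10 (Y = -2*5 = -10)
d = √3 ≈ 1.7320
s(l, N) = -10 + l (s(l, N) = l + 1*(-10) = l - 10 = -10 + l)
(-6 + 16)*(-5 + s(6, d))² = (-6 + 16)*(-5 + (-10 + 6))² = 10*(-5 - 4)² = 10*(-9)² = 10*81 = 810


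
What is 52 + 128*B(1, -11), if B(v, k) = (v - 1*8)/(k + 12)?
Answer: -844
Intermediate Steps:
B(v, k) = (-8 + v)/(12 + k) (B(v, k) = (v - 8)/(12 + k) = (-8 + v)/(12 + k))
52 + 128*B(1, -11) = 52 + 128*((-8 + 1)/(12 - 11)) = 52 + 128*(-7/1) = 52 + 128*(1*(-7)) = 52 + 128*(-7) = 52 - 896 = -844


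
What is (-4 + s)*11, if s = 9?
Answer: 55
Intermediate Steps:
(-4 + s)*11 = (-4 + 9)*11 = 5*11 = 55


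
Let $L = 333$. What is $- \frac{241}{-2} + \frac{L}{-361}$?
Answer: $\frac{86335}{722} \approx 119.58$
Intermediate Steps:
$- \frac{241}{-2} + \frac{L}{-361} = - \frac{241}{-2} + \frac{333}{-361} = \left(-241\right) \left(- \frac{1}{2}\right) + 333 \left(- \frac{1}{361}\right) = \frac{241}{2} - \frac{333}{361} = \frac{86335}{722}$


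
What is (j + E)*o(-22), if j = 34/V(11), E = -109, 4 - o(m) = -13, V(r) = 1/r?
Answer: 4505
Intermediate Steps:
o(m) = 17 (o(m) = 4 - 1*(-13) = 4 + 13 = 17)
j = 374 (j = 34/(1/11) = 34*11 = 374)
(j + E)*o(-22) = (374 - 109)*17 = 265*17 = 4505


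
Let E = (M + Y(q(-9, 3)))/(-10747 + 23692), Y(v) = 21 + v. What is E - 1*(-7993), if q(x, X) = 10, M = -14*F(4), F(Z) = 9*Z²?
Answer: 20693480/2589 ≈ 7992.8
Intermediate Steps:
M = -2016 (M = -126*4² = -126*16 = -14*144 = -2016)
E = -397/2589 (E = (-2016 + (21 + 10))/(-10747 + 23692) = (-2016 + 31)/12945 = -1985*1/12945 = -397/2589 ≈ -0.15334)
E - 1*(-7993) = -397/2589 - 1*(-7993) = -397/2589 + 7993 = 20693480/2589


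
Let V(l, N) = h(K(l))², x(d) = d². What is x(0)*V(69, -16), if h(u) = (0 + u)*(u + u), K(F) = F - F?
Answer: 0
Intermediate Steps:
K(F) = 0
h(u) = 2*u² (h(u) = u*(2*u) = 2*u²)
V(l, N) = 0 (V(l, N) = (2*0²)² = (2*0)² = 0² = 0)
x(0)*V(69, -16) = 0²*0 = 0*0 = 0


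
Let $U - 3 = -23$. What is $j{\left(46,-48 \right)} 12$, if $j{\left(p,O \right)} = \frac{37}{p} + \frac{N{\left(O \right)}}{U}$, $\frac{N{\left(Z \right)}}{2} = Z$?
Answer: $\frac{7734}{115} \approx 67.252$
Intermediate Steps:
$U = -20$ ($U = 3 - 23 = -20$)
$N{\left(Z \right)} = 2 Z$
$j{\left(p,O \right)} = \frac{37}{p} - \frac{O}{10}$ ($j{\left(p,O \right)} = \frac{37}{p} + \frac{2 O}{-20} = \frac{37}{p} + 2 O \left(- \frac{1}{20}\right) = \frac{37}{p} - \frac{O}{10}$)
$j{\left(46,-48 \right)} 12 = \left(\frac{37}{46} - - \frac{24}{5}\right) 12 = \left(37 \cdot \frac{1}{46} + \frac{24}{5}\right) 12 = \left(\frac{37}{46} + \frac{24}{5}\right) 12 = \frac{1289}{230} \cdot 12 = \frac{7734}{115}$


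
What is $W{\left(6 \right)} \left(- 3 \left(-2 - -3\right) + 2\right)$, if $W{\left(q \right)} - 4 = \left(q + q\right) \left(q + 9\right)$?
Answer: $-184$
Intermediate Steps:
$W{\left(q \right)} = 4 + 2 q \left(9 + q\right)$ ($W{\left(q \right)} = 4 + \left(q + q\right) \left(q + 9\right) = 4 + 2 q \left(9 + q\right)$)
$W{\left(6 \right)} \left(- 3 \left(-2 - -3\right) + 2\right) = \left(4 + 2 \cdot 6^{2} + 18 \cdot 6\right) \left(- 3 \left(-2 - -3\right) + 2\right) = \left(4 + 2 \cdot 36 + 108\right) \left(- 3 \left(-2 + 3\right) + 2\right) = \left(4 + 72 + 108\right) \left(\left(-3\right) 1 + 2\right) = 184 \left(-3 + 2\right) = 184 \left(-1\right) = -184$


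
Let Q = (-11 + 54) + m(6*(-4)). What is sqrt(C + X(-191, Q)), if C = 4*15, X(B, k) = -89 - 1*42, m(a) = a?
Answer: I*sqrt(71) ≈ 8.4261*I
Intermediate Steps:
Q = 19 (Q = (-11 + 54) + 6*(-4) = 43 - 24 = 19)
X(B, k) = -131 (X(B, k) = -89 - 42 = -131)
C = 60
sqrt(C + X(-191, Q)) = sqrt(60 - 131) = sqrt(-71) = I*sqrt(71)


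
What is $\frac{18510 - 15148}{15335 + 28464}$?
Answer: $\frac{3362}{43799} \approx 0.07676$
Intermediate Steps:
$\frac{18510 - 15148}{15335 + 28464} = \frac{3362}{43799}$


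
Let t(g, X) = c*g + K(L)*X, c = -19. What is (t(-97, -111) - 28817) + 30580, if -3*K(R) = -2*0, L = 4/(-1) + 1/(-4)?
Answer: 3606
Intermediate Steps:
L = -17/4 (L = 4*(-1) + 1*(-¼) = -4 - ¼ = -17/4 ≈ -4.2500)
K(R) = 0 (K(R) = -(-2)*0/3 = -⅓*0 = 0)
t(g, X) = -19*g (t(g, X) = -19*g + 0*X = -19*g + 0 = -19*g)
(t(-97, -111) - 28817) + 30580 = (-19*(-97) - 28817) + 30580 = (1843 - 28817) + 30580 = -26974 + 30580 = 3606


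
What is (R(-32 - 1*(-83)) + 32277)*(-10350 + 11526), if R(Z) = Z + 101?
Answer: 38136504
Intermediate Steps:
R(Z) = 101 + Z
(R(-32 - 1*(-83)) + 32277)*(-10350 + 11526) = ((101 + (-32 - 1*(-83))) + 32277)*(-10350 + 11526) = ((101 + (-32 + 83)) + 32277)*1176 = ((101 + 51) + 32277)*1176 = (152 + 32277)*1176 = 32429*1176 = 38136504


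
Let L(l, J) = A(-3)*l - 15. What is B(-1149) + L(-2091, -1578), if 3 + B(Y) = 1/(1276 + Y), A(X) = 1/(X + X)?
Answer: 83949/254 ≈ 330.51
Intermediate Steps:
A(X) = 1/(2*X)
L(l, J) = -15 - l/6 (L(l, J) = ((½)/(-3))*l - 15 = ((½)*(-⅓))*l - 15 = -l/6 - 15 = -15 - l/6)
B(Y) = -3 + 1/(1276 + Y)
B(-1149) + L(-2091, -1578) = (-3827 - 3*(-1149))/(1276 - 1149) + (-15 - ⅙*(-2091)) = (-3827 + 3447)/127 + (-15 + 697/2) = (1/127)*(-380) + 667/2 = -380/127 + 667/2 = 83949/254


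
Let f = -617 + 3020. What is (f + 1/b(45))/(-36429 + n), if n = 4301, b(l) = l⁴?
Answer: -2463450469/32936220000 ≈ -0.074795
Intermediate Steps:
f = 2403
(f + 1/b(45))/(-36429 + n) = (2403 + 1/(45⁴))/(-36429 + 4301) = (2403 + 1/4100625)/(-32128) = (2403 + 1/4100625)*(-1/32128) = (9853801876/4100625)*(-1/32128) = -2463450469/32936220000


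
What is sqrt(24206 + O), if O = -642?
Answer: 2*sqrt(5891) ≈ 153.51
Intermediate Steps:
sqrt(24206 + O) = sqrt(24206 - 642) = sqrt(23564) = 2*sqrt(5891)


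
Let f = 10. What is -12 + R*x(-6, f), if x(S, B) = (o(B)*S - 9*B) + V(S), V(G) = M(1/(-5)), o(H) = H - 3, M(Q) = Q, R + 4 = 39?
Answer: -4639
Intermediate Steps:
R = 35 (R = -4 + 39 = 35)
o(H) = -3 + H
V(G) = -1/5 (V(G) = 1/(-5) = -1/5)
x(S, B) = -1/5 - 9*B + S*(-3 + B) (x(S, B) = ((-3 + B)*S - 9*B) - 1/5 = (S*(-3 + B) - 9*B) - 1/5 = (-9*B + S*(-3 + B)) - 1/5 = -1/5 - 9*B + S*(-3 + B))
-12 + R*x(-6, f) = -12 + 35*(-1/5 - 9*10 - 6*(-3 + 10)) = -12 + 35*(-1/5 - 90 - 6*7) = -12 + 35*(-1/5 - 90 - 42) = -12 + 35*(-661/5) = -12 - 4627 = -4639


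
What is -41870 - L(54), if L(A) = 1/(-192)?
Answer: -8039039/192 ≈ -41870.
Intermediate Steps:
L(A) = -1/192
-41870 - L(54) = -41870 - 1*(-1/192) = -41870 + 1/192 = -8039039/192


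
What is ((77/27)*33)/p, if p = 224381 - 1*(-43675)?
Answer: 847/2412504 ≈ 0.00035109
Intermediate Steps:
p = 268056 (p = 224381 + 43675 = 268056)
((77/27)*33)/p = ((77/27)*33)/268056 = ((77*(1/27))*33)*(1/268056) = ((77/27)*33)*(1/268056) = (847/9)*(1/268056) = 847/2412504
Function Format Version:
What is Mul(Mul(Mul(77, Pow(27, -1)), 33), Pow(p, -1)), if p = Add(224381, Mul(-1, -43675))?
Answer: Rational(847, 2412504) ≈ 0.00035109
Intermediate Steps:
p = 268056 (p = Add(224381, 43675) = 268056)
Mul(Mul(Mul(77, Pow(27, -1)), 33), Pow(p, -1)) = Mul(Mul(Mul(77, Pow(27, -1)), 33), Pow(268056, -1)) = Mul(Mul(Mul(77, Rational(1, 27)), 33), Rational(1, 268056)) = Mul(Mul(Rational(77, 27), 33), Rational(1, 268056)) = Mul(Rational(847, 9), Rational(1, 268056)) = Rational(847, 2412504)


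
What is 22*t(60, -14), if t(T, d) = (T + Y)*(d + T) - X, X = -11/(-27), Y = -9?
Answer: 1393282/27 ≈ 51603.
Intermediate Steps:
X = 11/27 (X = -11*(-1/27) = 11/27 ≈ 0.40741)
t(T, d) = -11/27 + (-9 + T)*(T + d) (t(T, d) = (T - 9)*(d + T) - 1*11/27 = (-9 + T)*(T + d) - 11/27 = -11/27 + (-9 + T)*(T + d))
22*t(60, -14) = 22*(-11/27 + 60² - 9*60 - 9*(-14) + 60*(-14)) = 22*(-11/27 + 3600 - 540 + 126 - 840) = 22*(63331/27) = 1393282/27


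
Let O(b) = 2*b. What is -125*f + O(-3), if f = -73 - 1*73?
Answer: 18244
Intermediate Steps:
f = -146 (f = -73 - 73 = -146)
-125*f + O(-3) = -125*(-146) + 2*(-3) = 18250 - 6 = 18244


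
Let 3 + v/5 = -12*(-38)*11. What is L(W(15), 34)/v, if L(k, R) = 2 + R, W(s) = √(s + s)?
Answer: 4/2785 ≈ 0.0014363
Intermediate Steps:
W(s) = √2*√s (W(s) = √(2*s) = √2*√s)
v = 25065 (v = -15 + 5*(-12*(-38)*11) = -15 + 5*(456*11) = -15 + 5*5016 = -15 + 25080 = 25065)
L(W(15), 34)/v = (2 + 34)/25065 = 36*(1/25065) = 4/2785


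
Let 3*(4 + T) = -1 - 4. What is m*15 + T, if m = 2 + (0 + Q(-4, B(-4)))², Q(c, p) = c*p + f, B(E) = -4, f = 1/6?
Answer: 15779/4 ≈ 3944.8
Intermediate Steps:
f = ⅙ ≈ 0.16667
T = -17/3 (T = -4 + (-1 - 4)/3 = -4 + (⅓)*(-5) = -4 - 5/3 = -17/3 ≈ -5.6667)
Q(c, p) = ⅙ + c*p (Q(c, p) = c*p + ⅙ = ⅙ + c*p)
m = 9481/36 (m = 2 + (0 + (⅙ - 4*(-4)))² = 2 + (0 + (⅙ + 16))² = 2 + (0 + 97/6)² = 2 + (97/6)² = 2 + 9409/36 = 9481/36 ≈ 263.36)
m*15 + T = (9481/36)*15 - 17/3 = 47405/12 - 17/3 = 15779/4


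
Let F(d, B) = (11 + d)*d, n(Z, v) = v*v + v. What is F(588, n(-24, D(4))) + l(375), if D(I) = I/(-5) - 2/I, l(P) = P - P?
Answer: 352212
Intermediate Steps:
l(P) = 0
D(I) = -2/I - I/5 (D(I) = I*(-1/5) - 2/I = -I/5 - 2/I = -2/I - I/5)
n(Z, v) = v + v**2 (n(Z, v) = v**2 + v = v + v**2)
F(d, B) = d*(11 + d)
F(588, n(-24, D(4))) + l(375) = 588*(11 + 588) + 0 = 588*599 + 0 = 352212 + 0 = 352212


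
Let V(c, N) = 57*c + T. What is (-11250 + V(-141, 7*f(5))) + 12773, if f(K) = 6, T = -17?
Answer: -6531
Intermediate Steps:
V(c, N) = -17 + 57*c (V(c, N) = 57*c - 17 = -17 + 57*c)
(-11250 + V(-141, 7*f(5))) + 12773 = (-11250 + (-17 + 57*(-141))) + 12773 = (-11250 + (-17 - 8037)) + 12773 = (-11250 - 8054) + 12773 = -19304 + 12773 = -6531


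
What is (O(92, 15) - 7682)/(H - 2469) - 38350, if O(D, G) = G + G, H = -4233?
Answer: -128507024/3351 ≈ -38349.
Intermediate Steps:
O(D, G) = 2*G
(O(92, 15) - 7682)/(H - 2469) - 38350 = (2*15 - 7682)/(-4233 - 2469) - 38350 = (30 - 7682)/(-6702) - 38350 = -7652*(-1/6702) - 38350 = 3826/3351 - 38350 = -128507024/3351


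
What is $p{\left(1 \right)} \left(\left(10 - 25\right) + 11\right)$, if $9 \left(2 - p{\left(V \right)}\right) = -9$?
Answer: $-12$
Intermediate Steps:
$p{\left(V \right)} = 3$ ($p{\left(V \right)} = 2 - -1 = 2 + 1 = 3$)
$p{\left(1 \right)} \left(\left(10 - 25\right) + 11\right) = 3 \left(\left(10 - 25\right) + 11\right) = 3 \left(-15 + 11\right) = 3 \left(-4\right) = -12$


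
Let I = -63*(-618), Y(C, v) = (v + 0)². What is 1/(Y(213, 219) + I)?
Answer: 1/86895 ≈ 1.1508e-5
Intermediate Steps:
Y(C, v) = v²
I = 38934
1/(Y(213, 219) + I) = 1/(219² + 38934) = 1/(47961 + 38934) = 1/86895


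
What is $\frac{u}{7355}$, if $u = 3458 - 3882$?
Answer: $- \frac{424}{7355} \approx -0.057648$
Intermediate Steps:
$u = -424$ ($u = 3458 - 3882 = -424$)
$\frac{u}{7355} = - \frac{424}{7355}$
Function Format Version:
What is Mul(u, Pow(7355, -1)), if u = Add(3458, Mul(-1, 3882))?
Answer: Rational(-424, 7355) ≈ -0.057648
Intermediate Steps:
u = -424 (u = Add(3458, -3882) = -424)
Mul(u, Pow(7355, -1)) = Mul(-424, Pow(7355, -1)) = Mul(-424, Rational(1, 7355)) = Rational(-424, 7355)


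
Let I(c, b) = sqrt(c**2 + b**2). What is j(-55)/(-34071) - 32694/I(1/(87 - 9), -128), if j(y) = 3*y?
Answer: 55/11357 - 2550132*sqrt(99680257)/99680257 ≈ -255.42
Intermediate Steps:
I(c, b) = sqrt(b**2 + c**2)
j(-55)/(-34071) - 32694/I(1/(87 - 9), -128) = (3*(-55))/(-34071) - 32694/sqrt((-128)**2 + (1/(87 - 9))**2) = -165*(-1/34071) - 32694/sqrt(16384 + (1/78)**2) = 55/11357 - 32694/sqrt(16384 + (1/78)**2) = 55/11357 - 32694/sqrt(16384 + 1/6084) = 55/11357 - 32694*78*sqrt(99680257)/99680257 = 55/11357 - 2550132*sqrt(99680257)/99680257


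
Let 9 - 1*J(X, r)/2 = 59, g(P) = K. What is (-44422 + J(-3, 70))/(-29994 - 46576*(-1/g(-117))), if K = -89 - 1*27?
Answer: 645569/440735 ≈ 1.4648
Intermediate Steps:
K = -116 (K = -89 - 27 = -116)
g(P) = -116
J(X, r) = -100 (J(X, r) = 18 - 2*59 = 18 - 118 = -100)
(-44422 + J(-3, 70))/(-29994 - 46576*(-1/g(-117))) = (-44422 - 100)/(-29994 - 46576/((-1*(-116)))) = -44522/(-29994 - 46576/116) = -44522/(-29994 - 46576*1/116) = -44522/(-29994 - 11644/29) = -44522/(-881470/29) = -44522*(-29/881470) = 645569/440735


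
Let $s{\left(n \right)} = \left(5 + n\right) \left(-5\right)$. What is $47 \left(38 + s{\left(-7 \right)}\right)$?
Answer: $2256$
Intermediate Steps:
$s{\left(n \right)} = -25 - 5 n$
$47 \left(38 + s{\left(-7 \right)}\right) = 47 \left(38 - -10\right) = 47 \left(38 + \left(-25 + 35\right)\right) = 47 \left(38 + 10\right) = 47 \cdot 48 = 2256$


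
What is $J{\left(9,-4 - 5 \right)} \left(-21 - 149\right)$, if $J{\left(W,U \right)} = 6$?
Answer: $-1020$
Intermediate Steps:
$J{\left(9,-4 - 5 \right)} \left(-21 - 149\right) = 6 \left(-21 - 149\right) = 6 \left(-170\right) = -1020$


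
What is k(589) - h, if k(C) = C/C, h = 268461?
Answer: -268460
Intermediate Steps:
k(C) = 1
k(589) - h = 1 - 1*268461 = 1 - 268461 = -268460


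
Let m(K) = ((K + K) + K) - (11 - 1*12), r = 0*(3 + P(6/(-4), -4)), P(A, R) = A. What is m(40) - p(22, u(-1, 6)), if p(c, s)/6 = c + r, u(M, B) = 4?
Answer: -11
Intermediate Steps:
r = 0 (r = 0*(3 + 6/(-4)) = 0*(3 + 6*(-¼)) = 0*(3 - 3/2) = 0*(3/2) = 0)
m(K) = 1 + 3*K (m(K) = (2*K + K) - (11 - 12) = 3*K - 1*(-1) = 3*K + 1 = 1 + 3*K)
p(c, s) = 6*c (p(c, s) = 6*(c + 0) = 6*c)
m(40) - p(22, u(-1, 6)) = (1 + 3*40) - 6*22 = (1 + 120) - 1*132 = 121 - 132 = -11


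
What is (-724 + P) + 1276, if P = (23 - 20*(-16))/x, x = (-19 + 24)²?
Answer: 14143/25 ≈ 565.72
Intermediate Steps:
x = 25 (x = 5² = 25)
P = 343/25 (P = (23 - 20*(-16))/25 = (23 + 320)*(1/25) = 343*(1/25) = 343/25 ≈ 13.720)
(-724 + P) + 1276 = (-724 + 343/25) + 1276 = -17757/25 + 1276 = 14143/25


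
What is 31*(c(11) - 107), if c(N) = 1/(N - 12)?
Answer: -3348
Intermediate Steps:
c(N) = 1/(-12 + N)
31*(c(11) - 107) = 31*(1/(-12 + 11) - 107) = 31*(1/(-1) - 107) = 31*(-1 - 107) = 31*(-108) = -3348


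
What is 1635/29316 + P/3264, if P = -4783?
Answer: -11240149/7973952 ≈ -1.4096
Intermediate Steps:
1635/29316 + P/3264 = 1635/29316 - 4783/3264 = 1635*(1/29316) - 4783*1/3264 = 545/9772 - 4783/3264 = -11240149/7973952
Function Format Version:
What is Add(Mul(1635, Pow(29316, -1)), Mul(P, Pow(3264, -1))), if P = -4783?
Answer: Rational(-11240149, 7973952) ≈ -1.4096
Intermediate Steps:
Add(Mul(1635, Pow(29316, -1)), Mul(P, Pow(3264, -1))) = Add(Mul(1635, Pow(29316, -1)), Mul(-4783, Pow(3264, -1))) = Add(Mul(1635, Rational(1, 29316)), Mul(-4783, Rational(1, 3264))) = Add(Rational(545, 9772), Rational(-4783, 3264)) = Rational(-11240149, 7973952)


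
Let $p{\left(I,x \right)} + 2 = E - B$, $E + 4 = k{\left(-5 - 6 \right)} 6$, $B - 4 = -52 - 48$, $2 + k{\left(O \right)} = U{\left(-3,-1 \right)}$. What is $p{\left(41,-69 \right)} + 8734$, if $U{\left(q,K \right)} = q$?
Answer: $8794$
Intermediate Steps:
$k{\left(O \right)} = -5$ ($k{\left(O \right)} = -2 - 3 = -5$)
$B = -96$ ($B = 4 - 100 = -96$)
$E = -34$ ($E = -4 - 30 = -34$)
$p{\left(I,x \right)} = 60$ ($p{\left(I,x \right)} = -2 - -62 = -2 + \left(-34 + 96\right) = -2 + 62 = 60$)
$p{\left(41,-69 \right)} + 8734 = 60 + 8734 = 8794$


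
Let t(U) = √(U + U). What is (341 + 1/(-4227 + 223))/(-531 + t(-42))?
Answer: -241669251/376436060 - 455121*I*√21/188218030 ≈ -0.64199 - 0.011081*I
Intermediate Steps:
t(U) = √2*√U (t(U) = √(2*U) = √2*√U)
(341 + 1/(-4227 + 223))/(-531 + t(-42)) = (341 + 1/(-4227 + 223))/(-531 + √2*√(-42)) = (341 + 1/(-4004))/(-531 + √2*(I*√42)) = (341 - 1/4004)/(-531 + 2*I*√21) = 1365363/(4004*(-531 + 2*I*√21))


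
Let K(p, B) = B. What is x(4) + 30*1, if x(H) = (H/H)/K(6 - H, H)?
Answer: 121/4 ≈ 30.250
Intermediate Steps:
x(H) = 1/H (x(H) = (H/H)/H = 1/H)
x(4) + 30*1 = 1/4 + 30*1 = 1/4 + 30 = 121/4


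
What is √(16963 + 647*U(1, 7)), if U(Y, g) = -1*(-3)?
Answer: 2*√4726 ≈ 137.49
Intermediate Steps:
U(Y, g) = 3
√(16963 + 647*U(1, 7)) = √(16963 + 647*3) = √(16963 + 1941) = √18904 = 2*√4726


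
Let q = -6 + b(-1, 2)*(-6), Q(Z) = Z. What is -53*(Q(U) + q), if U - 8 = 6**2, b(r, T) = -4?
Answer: -3286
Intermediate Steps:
U = 44 (U = 8 + 6**2 = 8 + 36 = 44)
q = 18 (q = -6 - 4*(-6) = -6 + 24 = 18)
-53*(Q(U) + q) = -53*(44 + 18) = -53*62 = -3286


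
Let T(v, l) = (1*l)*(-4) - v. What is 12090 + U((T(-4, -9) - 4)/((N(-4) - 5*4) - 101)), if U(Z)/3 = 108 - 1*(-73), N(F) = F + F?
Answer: 12633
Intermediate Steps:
N(F) = 2*F
T(v, l) = -v - 4*l (T(v, l) = l*(-4) - v = -4*l - v = -v - 4*l)
U(Z) = 543 (U(Z) = 3*(108 - 1*(-73)) = 3*(108 + 73) = 3*181 = 543)
12090 + U((T(-4, -9) - 4)/((N(-4) - 5*4) - 101)) = 12090 + 543 = 12633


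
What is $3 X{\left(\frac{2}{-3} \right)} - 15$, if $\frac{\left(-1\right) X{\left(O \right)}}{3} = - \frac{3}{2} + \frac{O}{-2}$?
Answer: $- \frac{9}{2} \approx -4.5$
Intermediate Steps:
$X{\left(O \right)} = \frac{9}{2} + \frac{3 O}{2}$ ($X{\left(O \right)} = - 3 \left(- \frac{3}{2} + \frac{O}{-2}\right) = - 3 \left(\left(-3\right) \frac{1}{2} + O \left(- \frac{1}{2}\right)\right) = - 3 \left(- \frac{3}{2} - \frac{O}{2}\right) = \frac{9}{2} + \frac{3 O}{2}$)
$3 X{\left(\frac{2}{-3} \right)} - 15 = 3 \left(\frac{9}{2} + \frac{3 \frac{2}{-3}}{2}\right) - 15 = 3 \left(\frac{9}{2} + \frac{3 \cdot 2 \left(- \frac{1}{3}\right)}{2}\right) - 15 = 3 \left(\frac{9}{2} + \frac{3}{2} \left(- \frac{2}{3}\right)\right) - 15 = 3 \left(\frac{9}{2} - 1\right) - 15 = 3 \cdot \frac{7}{2} - 15 = \frac{21}{2} - 15 = - \frac{9}{2}$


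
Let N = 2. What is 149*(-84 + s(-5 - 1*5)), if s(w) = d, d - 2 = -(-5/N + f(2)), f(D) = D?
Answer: -24287/2 ≈ -12144.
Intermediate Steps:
d = 5/2 (d = 2 - (-5/2 + 2) = 2 - 1*(-½) = 2 + ½ = 5/2 ≈ 2.5000)
s(w) = 5/2
149*(-84 + s(-5 - 1*5)) = 149*(-84 + 5/2) = 149*(-163/2) = -24287/2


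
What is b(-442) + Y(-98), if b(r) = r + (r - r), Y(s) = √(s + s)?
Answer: -442 + 14*I ≈ -442.0 + 14.0*I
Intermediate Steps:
Y(s) = √2*√s (Y(s) = √(2*s) = √2*√s)
b(r) = r (b(r) = r + 0 = r)
b(-442) + Y(-98) = -442 + √2*√(-98) = -442 + √2*(7*I*√2) = -442 + 14*I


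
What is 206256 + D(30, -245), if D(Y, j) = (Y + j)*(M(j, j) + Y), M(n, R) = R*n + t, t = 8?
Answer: -12707289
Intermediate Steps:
M(n, R) = 8 + R*n (M(n, R) = R*n + 8 = 8 + R*n)
D(Y, j) = (Y + j)*(8 + Y + j**2) (D(Y, j) = (Y + j)*((8 + j*j) + Y) = (Y + j)*((8 + j**2) + Y) = (Y + j)*(8 + Y + j**2))
206256 + D(30, -245) = 206256 + (30**2 + 30*(-245) + 30*(8 + (-245)**2) - 245*(8 + (-245)**2)) = 206256 + (900 - 7350 + 30*(8 + 60025) - 245*(8 + 60025)) = 206256 + (900 - 7350 + 30*60033 - 245*60033) = 206256 + (900 - 7350 + 1800990 - 14708085) = 206256 - 12913545 = -12707289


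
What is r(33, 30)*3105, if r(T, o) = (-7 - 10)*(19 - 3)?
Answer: -844560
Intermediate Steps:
r(T, o) = -272 (r(T, o) = -17*16 = -272)
r(33, 30)*3105 = -272*3105 = -844560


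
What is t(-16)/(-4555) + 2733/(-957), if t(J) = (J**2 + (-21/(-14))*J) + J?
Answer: -4218509/1453045 ≈ -2.9032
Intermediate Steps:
t(J) = J**2 + 5*J/2 (t(J) = (J**2 + (-21*(-1/14))*J) + J = (J**2 + 3*J/2) + J = J**2 + 5*J/2)
t(-16)/(-4555) + 2733/(-957) = ((1/2)*(-16)*(5 + 2*(-16)))/(-4555) + 2733/(-957) = ((1/2)*(-16)*(5 - 32))*(-1/4555) + 2733*(-1/957) = ((1/2)*(-16)*(-27))*(-1/4555) - 911/319 = 216*(-1/4555) - 911/319 = -216/4555 - 911/319 = -4218509/1453045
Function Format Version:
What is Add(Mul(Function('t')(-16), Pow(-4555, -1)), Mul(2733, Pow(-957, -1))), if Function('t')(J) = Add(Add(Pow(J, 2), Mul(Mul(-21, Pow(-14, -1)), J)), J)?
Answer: Rational(-4218509, 1453045) ≈ -2.9032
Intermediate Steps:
Function('t')(J) = Add(Pow(J, 2), Mul(Rational(5, 2), J)) (Function('t')(J) = Add(Add(Pow(J, 2), Mul(Mul(-21, Rational(-1, 14)), J)), J) = Add(Add(Pow(J, 2), Mul(Rational(3, 2), J)), J) = Add(Pow(J, 2), Mul(Rational(5, 2), J)))
Add(Mul(Function('t')(-16), Pow(-4555, -1)), Mul(2733, Pow(-957, -1))) = Add(Mul(Mul(Rational(1, 2), -16, Add(5, Mul(2, -16))), Pow(-4555, -1)), Mul(2733, Pow(-957, -1))) = Add(Mul(Mul(Rational(1, 2), -16, Add(5, -32)), Rational(-1, 4555)), Mul(2733, Rational(-1, 957))) = Add(Mul(Mul(Rational(1, 2), -16, -27), Rational(-1, 4555)), Rational(-911, 319)) = Add(Mul(216, Rational(-1, 4555)), Rational(-911, 319)) = Add(Rational(-216, 4555), Rational(-911, 319)) = Rational(-4218509, 1453045)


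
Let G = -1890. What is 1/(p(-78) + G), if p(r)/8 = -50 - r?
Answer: -1/1666 ≈ -0.00060024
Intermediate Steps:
p(r) = -400 - 8*r (p(r) = 8*(-50 - r) = -400 - 8*r)
1/(p(-78) + G) = 1/((-400 - 8*(-78)) - 1890) = 1/((-400 + 624) - 1890) = 1/(224 - 1890) = 1/(-1666) = -1/1666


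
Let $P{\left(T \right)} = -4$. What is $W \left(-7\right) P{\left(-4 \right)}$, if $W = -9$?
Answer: $-252$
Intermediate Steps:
$W \left(-7\right) P{\left(-4 \right)} = \left(-9\right) \left(-7\right) \left(-4\right) = 63 \left(-4\right) = -252$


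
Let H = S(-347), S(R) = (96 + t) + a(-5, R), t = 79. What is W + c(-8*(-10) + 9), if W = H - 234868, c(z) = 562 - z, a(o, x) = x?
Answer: -234567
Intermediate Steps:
S(R) = 175 + R (S(R) = (96 + 79) + R = 175 + R)
H = -172 (H = 175 - 347 = -172)
W = -235040 (W = -172 - 234868 = -235040)
W + c(-8*(-10) + 9) = -235040 + (562 - (-8*(-10) + 9)) = -235040 + (562 - (80 + 9)) = -235040 + (562 - 1*89) = -235040 + (562 - 89) = -235040 + 473 = -234567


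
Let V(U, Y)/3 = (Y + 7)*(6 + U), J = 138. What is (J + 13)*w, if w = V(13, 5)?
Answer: 103284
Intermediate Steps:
V(U, Y) = 3*(6 + U)*(7 + Y) (V(U, Y) = 3*((Y + 7)*(6 + U)) = 3*((7 + Y)*(6 + U)) = 3*((6 + U)*(7 + Y)) = 3*(6 + U)*(7 + Y))
w = 684 (w = 126 + 18*5 + 21*13 + 3*13*5 = 126 + 90 + 273 + 195 = 684)
(J + 13)*w = (138 + 13)*684 = 151*684 = 103284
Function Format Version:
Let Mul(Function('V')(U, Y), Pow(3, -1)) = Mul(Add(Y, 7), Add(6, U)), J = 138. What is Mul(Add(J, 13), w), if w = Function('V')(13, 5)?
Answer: 103284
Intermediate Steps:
Function('V')(U, Y) = Mul(3, Add(6, U), Add(7, Y)) (Function('V')(U, Y) = Mul(3, Mul(Add(Y, 7), Add(6, U))) = Mul(3, Mul(Add(7, Y), Add(6, U))) = Mul(3, Mul(Add(6, U), Add(7, Y))) = Mul(3, Add(6, U), Add(7, Y)))
w = 684 (w = Add(126, Mul(18, 5), Mul(21, 13), Mul(3, 13, 5)) = Add(126, 90, 273, 195) = 684)
Mul(Add(J, 13), w) = Mul(Add(138, 13), 684) = Mul(151, 684) = 103284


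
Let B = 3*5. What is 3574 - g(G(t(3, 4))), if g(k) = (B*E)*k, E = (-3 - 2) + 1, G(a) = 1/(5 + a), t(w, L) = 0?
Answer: 3586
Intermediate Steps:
B = 15
E = -4 (E = -5 + 1 = -4)
g(k) = -60*k (g(k) = (15*(-4))*k = -60*k)
3574 - g(G(t(3, 4))) = 3574 - (-60)/(5 + 0) = 3574 - (-60)/5 = 3574 - 1*(-12) = 3574 + 12 = 3586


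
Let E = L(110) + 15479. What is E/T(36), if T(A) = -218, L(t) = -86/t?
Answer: -425651/5995 ≈ -71.001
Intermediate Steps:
E = 851302/55 (E = -86/110 + 15479 = -86*1/110 + 15479 = -43/55 + 15479 = 851302/55 ≈ 15478.)
E/T(36) = (851302/55)/(-218) = (851302/55)*(-1/218) = -425651/5995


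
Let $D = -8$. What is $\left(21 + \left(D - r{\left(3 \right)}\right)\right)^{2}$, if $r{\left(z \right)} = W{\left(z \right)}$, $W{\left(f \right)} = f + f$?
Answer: $49$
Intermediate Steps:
$W{\left(f \right)} = 2 f$
$r{\left(z \right)} = 2 z$
$\left(21 + \left(D - r{\left(3 \right)}\right)\right)^{2} = \left(21 - \left(8 + 2 \cdot 3\right)\right)^{2} = \left(21 - 14\right)^{2} = 7^{2} = 49$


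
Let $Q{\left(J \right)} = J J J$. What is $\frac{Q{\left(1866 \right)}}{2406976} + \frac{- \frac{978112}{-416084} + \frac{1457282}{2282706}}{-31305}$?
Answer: $\frac{603711750403970784497173}{223648755535123271496} \approx 2699.4$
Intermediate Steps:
$Q{\left(J \right)} = J^{3}$ ($Q{\left(J \right)} = J^{2} J = J^{3}$)
$\frac{Q{\left(1866 \right)}}{2406976} + \frac{- \frac{978112}{-416084} + \frac{1457282}{2282706}}{-31305} = \frac{1866^{3}}{2406976} + \frac{- \frac{978112}{-416084} + \frac{1457282}{2282706}}{-31305} = 6497329896 \cdot \frac{1}{2406976} + \left(\left(-978112\right) \left(- \frac{1}{416084}\right) + 1457282 \cdot \frac{1}{2282706}\right) \left(- \frac{1}{31305}\right) = \frac{812166237}{300872} + \left(\frac{244528}{104021} + \frac{728641}{1141353}\right) \left(- \frac{1}{31305}\right) = \frac{812166237}{300872} + \frac{354886731845}{118724680413} \left(- \frac{1}{31305}\right) = \frac{812166237}{300872} - \frac{70977346369}{743335224065793} = \frac{603711750403970784497173}{223648755535123271496}$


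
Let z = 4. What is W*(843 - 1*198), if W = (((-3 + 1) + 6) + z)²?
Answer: 41280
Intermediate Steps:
W = 64 (W = (((-3 + 1) + 6) + 4)² = ((-2 + 6) + 4)² = (4 + 4)² = 8² = 64)
W*(843 - 1*198) = 64*(843 - 1*198) = 64*(843 - 198) = 64*645 = 41280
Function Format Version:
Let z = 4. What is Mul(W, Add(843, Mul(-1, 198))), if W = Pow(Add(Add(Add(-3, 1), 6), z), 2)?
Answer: 41280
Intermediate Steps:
W = 64 (W = Pow(Add(Add(Add(-3, 1), 6), 4), 2) = Pow(Add(Add(-2, 6), 4), 2) = Pow(Add(4, 4), 2) = Pow(8, 2) = 64)
Mul(W, Add(843, Mul(-1, 198))) = Mul(64, Add(843, Mul(-1, 198))) = Mul(64, Add(843, -198)) = Mul(64, 645) = 41280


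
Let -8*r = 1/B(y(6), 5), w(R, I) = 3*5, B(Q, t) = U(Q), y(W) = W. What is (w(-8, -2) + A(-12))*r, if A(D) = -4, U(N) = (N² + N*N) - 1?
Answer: -11/568 ≈ -0.019366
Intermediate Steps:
U(N) = -1 + 2*N² (U(N) = (N² + N²) - 1 = 2*N² - 1 = -1 + 2*N²)
B(Q, t) = -1 + 2*Q²
w(R, I) = 15
r = -1/568 (r = -1/(8*(-1 + 2*6²)) = -1/(8*(-1 + 2*36)) = -1/(8*(-1 + 72)) = -⅛/71 = -⅛*1/71 = -1/568 ≈ -0.0017606)
(w(-8, -2) + A(-12))*r = (15 - 4)*(-1/568) = 11*(-1/568) = -11/568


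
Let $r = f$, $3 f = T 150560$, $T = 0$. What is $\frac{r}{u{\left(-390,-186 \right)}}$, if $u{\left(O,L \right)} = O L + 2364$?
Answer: $0$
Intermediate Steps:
$f = 0$ ($f = \frac{0 \cdot 150560}{3} = \frac{1}{3} \cdot 0 = 0$)
$r = 0$
$u{\left(O,L \right)} = 2364 + L O$ ($u{\left(O,L \right)} = L O + 2364 = 2364 + L O$)
$\frac{r}{u{\left(-390,-186 \right)}} = \frac{0}{2364 - -72540} = \frac{0}{2364 + 72540} = \frac{0}{74904} = 0 \cdot \frac{1}{74904} = 0$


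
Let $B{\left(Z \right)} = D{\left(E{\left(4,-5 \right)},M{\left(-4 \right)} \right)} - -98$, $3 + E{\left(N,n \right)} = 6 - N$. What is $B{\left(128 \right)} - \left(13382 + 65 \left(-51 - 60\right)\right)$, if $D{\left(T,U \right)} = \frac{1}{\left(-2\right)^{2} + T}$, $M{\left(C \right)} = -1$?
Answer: $- \frac{18206}{3} \approx -6068.7$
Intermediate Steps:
$E{\left(N,n \right)} = 3 - N$ ($E{\left(N,n \right)} = -3 - \left(-6 + N\right) = 3 - N$)
$D{\left(T,U \right)} = \frac{1}{4 + T}$
$B{\left(Z \right)} = \frac{295}{3}$ ($B{\left(Z \right)} = \frac{1}{4 + \left(3 - 4\right)} - -98 = \frac{1}{4 + \left(3 - 4\right)} + 98 = \frac{1}{4 - 1} + 98 = \frac{1}{3} + 98 = \frac{295}{3}$)
$B{\left(128 \right)} - \left(13382 + 65 \left(-51 - 60\right)\right) = \frac{295}{3} - \left(13382 + 65 \left(-51 - 60\right)\right) = \frac{295}{3} - 6167 = - \frac{18206}{3}$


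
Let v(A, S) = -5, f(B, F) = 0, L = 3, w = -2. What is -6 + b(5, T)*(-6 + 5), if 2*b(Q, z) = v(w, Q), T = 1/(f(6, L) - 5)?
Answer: -7/2 ≈ -3.5000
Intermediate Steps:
T = -⅕ (T = 1/(0 - 5) = 1/(-5) = -⅕ ≈ -0.20000)
b(Q, z) = -5/2 (b(Q, z) = (½)*(-5) = -5/2)
-6 + b(5, T)*(-6 + 5) = -6 - 5*(-6 + 5)/2 = -6 - 5/2*(-1) = -6 + 5/2 = -7/2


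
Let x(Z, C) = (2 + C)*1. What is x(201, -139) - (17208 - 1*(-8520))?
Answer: -25865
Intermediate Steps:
x(Z, C) = 2 + C
x(201, -139) - (17208 - 1*(-8520)) = (2 - 139) - (17208 - 1*(-8520)) = -137 - (17208 + 8520) = -137 - 1*25728 = -137 - 25728 = -25865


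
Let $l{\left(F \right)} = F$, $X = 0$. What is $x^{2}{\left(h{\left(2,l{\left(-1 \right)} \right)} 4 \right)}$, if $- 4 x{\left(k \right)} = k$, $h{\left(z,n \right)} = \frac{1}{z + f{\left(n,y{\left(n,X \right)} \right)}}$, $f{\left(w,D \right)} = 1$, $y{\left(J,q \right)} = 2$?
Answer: $\frac{1}{9} \approx 0.11111$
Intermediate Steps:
$h{\left(z,n \right)} = \frac{1}{1 + z}$ ($h{\left(z,n \right)} = \frac{1}{z + 1} = \frac{1}{1 + z}$)
$x{\left(k \right)} = - \frac{k}{4}$
$x^{2}{\left(h{\left(2,l{\left(-1 \right)} \right)} 4 \right)} = \left(- \frac{\frac{1}{1 + 2} \cdot 4}{4}\right)^{2} = \left(- \frac{\frac{1}{3} \cdot 4}{4}\right)^{2} = \left(\left(- \frac{1}{4}\right) \frac{4}{3}\right)^{2} = \left(- \frac{1}{3}\right)^{2} = \frac{1}{9}$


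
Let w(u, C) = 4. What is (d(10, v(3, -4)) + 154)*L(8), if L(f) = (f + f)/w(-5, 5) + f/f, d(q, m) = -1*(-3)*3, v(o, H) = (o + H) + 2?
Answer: 815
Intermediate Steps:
v(o, H) = 2 + H + o (v(o, H) = (H + o) + 2 = 2 + H + o)
d(q, m) = 9 (d(q, m) = 3*3 = 9)
L(f) = 1 + f/2 (L(f) = (f + f)/4 + f/f = (2*f)*(¼) + 1 = f/2 + 1 = 1 + f/2)
(d(10, v(3, -4)) + 154)*L(8) = (9 + 154)*(1 + (½)*8) = 163*(1 + 4) = 163*5 = 815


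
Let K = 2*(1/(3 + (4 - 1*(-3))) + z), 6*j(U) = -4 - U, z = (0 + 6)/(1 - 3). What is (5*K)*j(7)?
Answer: 319/6 ≈ 53.167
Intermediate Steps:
z = -3 (z = 6/(-2) = 6*(-½) = -3)
j(U) = -⅔ - U/6 (j(U) = (-4 - U)/6 = -⅔ - U/6)
K = -29/5 (K = 2*(1/(3 + (4 - 1*(-3))) - 3) = 2*(1/(3 + (4 + 3)) - 3) = 2*(1/(3 + 7) - 3) = 2*(1/10 - 3) = 2*(⅒ - 3) = 2*(-29/10) = -29/5 ≈ -5.8000)
(5*K)*j(7) = (5*(-29/5))*(-⅔ - ⅙*7) = -29*(-⅔ - 7/6) = -29*(-11/6) = 319/6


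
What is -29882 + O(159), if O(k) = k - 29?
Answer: -29752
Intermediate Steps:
O(k) = -29 + k
-29882 + O(159) = -29882 + (-29 + 159) = -29882 + 130 = -29752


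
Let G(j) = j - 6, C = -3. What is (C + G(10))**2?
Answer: 1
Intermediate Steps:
G(j) = -6 + j
(C + G(10))**2 = (-3 + (-6 + 10))**2 = (-3 + 4)**2 = 1**2 = 1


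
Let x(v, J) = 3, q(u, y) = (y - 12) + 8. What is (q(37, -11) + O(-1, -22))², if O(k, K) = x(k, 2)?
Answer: 144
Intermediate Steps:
q(u, y) = -4 + y (q(u, y) = (-12 + y) + 8 = -4 + y)
O(k, K) = 3
(q(37, -11) + O(-1, -22))² = ((-4 - 11) + 3)² = (-15 + 3)² = (-12)² = 144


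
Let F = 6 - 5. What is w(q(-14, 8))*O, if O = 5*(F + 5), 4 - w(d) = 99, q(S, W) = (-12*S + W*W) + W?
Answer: -2850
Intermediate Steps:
q(S, W) = W + W² - 12*S (q(S, W) = (-12*S + W²) + W = (W² - 12*S) + W = W + W² - 12*S)
w(d) = -95 (w(d) = 4 - 1*99 = 4 - 99 = -95)
F = 1
O = 30 (O = 5*(1 + 5) = 5*6 = 30)
w(q(-14, 8))*O = -95*30 = -2850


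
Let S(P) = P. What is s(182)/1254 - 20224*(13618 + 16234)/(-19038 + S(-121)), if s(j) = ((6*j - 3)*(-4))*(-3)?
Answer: 674976682/21413 ≈ 31522.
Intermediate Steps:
s(j) = -36 + 72*j (s(j) = ((-3 + 6*j)*(-4))*(-3) = (12 - 24*j)*(-3) = -36 + 72*j)
s(182)/1254 - 20224*(13618 + 16234)/(-19038 + S(-121)) = (-36 + 72*182)/1254 - 20224*(13618 + 16234)/(-19038 - 121) = (-36 + 13104)*(1/1254) - 20224/((-19159/29852)) = 13068*(1/1254) - 20224/((-19159*1/29852)) = 198/19 - 20224/(-1127/1756) = 198/19 - 20224*(-1756/1127) = 198/19 + 35513344/1127 = 674976682/21413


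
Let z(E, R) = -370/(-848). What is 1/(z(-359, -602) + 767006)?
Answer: 424/325210729 ≈ 1.3038e-6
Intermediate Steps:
z(E, R) = 185/424 (z(E, R) = -370*(-1/848) = 185/424)
1/(z(-359, -602) + 767006) = 1/(185/424 + 767006) = 1/(325210729/424) = 424/325210729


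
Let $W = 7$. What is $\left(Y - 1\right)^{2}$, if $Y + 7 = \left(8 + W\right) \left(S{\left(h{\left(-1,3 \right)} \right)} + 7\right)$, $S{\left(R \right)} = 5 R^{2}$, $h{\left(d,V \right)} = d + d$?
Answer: $157609$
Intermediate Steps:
$h{\left(d,V \right)} = 2 d$
$Y = 398$ ($Y = -7 + \left(8 + 7\right) \left(5 \left(2 \left(-1\right)\right)^{2} + 7\right) = -7 + 15 \left(5 \left(-2\right)^{2} + 7\right) = -7 + 15 \left(5 \cdot 4 + 7\right) = -7 + 15 \left(20 + 7\right) = -7 + 15 \cdot 27 = -7 + 405 = 398$)
$\left(Y - 1\right)^{2} = \left(398 - 1\right)^{2} = 397^{2} = 157609$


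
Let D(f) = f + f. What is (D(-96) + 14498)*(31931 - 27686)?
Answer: 60728970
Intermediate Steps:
D(f) = 2*f
(D(-96) + 14498)*(31931 - 27686) = (2*(-96) + 14498)*(31931 - 27686) = (-192 + 14498)*4245 = 14306*4245 = 60728970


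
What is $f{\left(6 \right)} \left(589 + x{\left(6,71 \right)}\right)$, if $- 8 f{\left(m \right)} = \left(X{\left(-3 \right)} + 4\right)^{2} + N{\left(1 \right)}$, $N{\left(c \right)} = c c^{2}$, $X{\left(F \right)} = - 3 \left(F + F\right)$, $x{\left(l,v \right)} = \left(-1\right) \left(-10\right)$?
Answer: $- \frac{290515}{8} \approx -36314.0$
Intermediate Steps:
$x{\left(l,v \right)} = 10$
$X{\left(F \right)} = - 6 F$ ($X{\left(F \right)} = - 3 \cdot 2 F = - 6 F$)
$N{\left(c \right)} = c^{3}$
$f{\left(m \right)} = - \frac{485}{8}$ ($f{\left(m \right)} = - \frac{\left(\left(-6\right) \left(-3\right) + 4\right)^{2} + 1^{3}}{8} = - \frac{\left(18 + 4\right)^{2} + 1}{8} = - \frac{22^{2} + 1}{8} = - \frac{484 + 1}{8} = \left(- \frac{1}{8}\right) 485 = - \frac{485}{8}$)
$f{\left(6 \right)} \left(589 + x{\left(6,71 \right)}\right) = - \frac{485 \left(589 + 10\right)}{8} = \left(- \frac{485}{8}\right) 599 = - \frac{290515}{8}$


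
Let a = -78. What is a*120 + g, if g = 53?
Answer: -9307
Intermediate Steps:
a*120 + g = -78*120 + 53 = -9360 + 53 = -9307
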